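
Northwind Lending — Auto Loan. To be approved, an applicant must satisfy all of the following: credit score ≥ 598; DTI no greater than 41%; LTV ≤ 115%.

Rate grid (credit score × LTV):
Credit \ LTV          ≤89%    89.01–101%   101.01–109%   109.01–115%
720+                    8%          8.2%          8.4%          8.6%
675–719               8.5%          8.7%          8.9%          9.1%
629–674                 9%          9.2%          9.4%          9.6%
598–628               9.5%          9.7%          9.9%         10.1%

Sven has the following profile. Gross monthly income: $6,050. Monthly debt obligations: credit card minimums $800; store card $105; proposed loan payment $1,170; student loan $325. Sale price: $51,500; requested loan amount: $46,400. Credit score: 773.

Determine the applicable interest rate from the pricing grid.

8.2%

Credit score 773 ≥ 598; Total monthly debts = (800 + 105 + 1,170 + 325) = 2,400. Debt-to-income = 2,400/6,050 = 39.7% — meets 41% limit
LTV = 46,400/51,500 = 90.1% ≤ 115%
Credit 773 → row 720+; LTV 90.1% → column 89.01–101%. Grid cell → 8.2%.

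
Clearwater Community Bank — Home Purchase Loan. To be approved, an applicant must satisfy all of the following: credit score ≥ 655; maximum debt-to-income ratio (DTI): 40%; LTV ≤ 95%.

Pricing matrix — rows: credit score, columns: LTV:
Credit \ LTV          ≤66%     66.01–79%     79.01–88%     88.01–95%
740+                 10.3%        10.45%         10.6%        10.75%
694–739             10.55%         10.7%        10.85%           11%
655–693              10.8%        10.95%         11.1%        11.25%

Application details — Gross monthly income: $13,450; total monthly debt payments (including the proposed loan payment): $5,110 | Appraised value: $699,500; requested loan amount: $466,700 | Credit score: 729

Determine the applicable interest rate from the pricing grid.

Credit score 729 ≥ 655; DTI = 5,110/13,450 = 38% ≤ 40%
LTV: 466,700 ÷ 699,500 = 66.7%, within 95% cap
Credit 729 → row 694–739; LTV 66.7% → column 66.01–79%. Grid cell → 10.7%.

10.7%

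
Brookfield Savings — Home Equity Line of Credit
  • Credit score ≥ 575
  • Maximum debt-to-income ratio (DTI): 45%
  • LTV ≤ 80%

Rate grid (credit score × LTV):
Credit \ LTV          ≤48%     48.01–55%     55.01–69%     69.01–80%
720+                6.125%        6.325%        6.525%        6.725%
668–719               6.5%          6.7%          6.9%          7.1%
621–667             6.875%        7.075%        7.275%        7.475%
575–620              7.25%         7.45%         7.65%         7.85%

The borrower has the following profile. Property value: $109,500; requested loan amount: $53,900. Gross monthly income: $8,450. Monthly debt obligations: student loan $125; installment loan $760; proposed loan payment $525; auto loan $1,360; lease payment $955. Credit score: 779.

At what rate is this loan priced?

Credit score 779 ≥ 575; Total monthly debts = (125 + 760 + 525 + 1,360 + 955) = 3,725. DTI = 3,725/8,450 = 44.1% ≤ 45%
LTV: 53,900 ÷ 109,500 = 49.2%, within 80% cap
Score 779 is in the 720+ band; LTV 49.2% is in the 48.01–55% band → 6.325%.

6.325%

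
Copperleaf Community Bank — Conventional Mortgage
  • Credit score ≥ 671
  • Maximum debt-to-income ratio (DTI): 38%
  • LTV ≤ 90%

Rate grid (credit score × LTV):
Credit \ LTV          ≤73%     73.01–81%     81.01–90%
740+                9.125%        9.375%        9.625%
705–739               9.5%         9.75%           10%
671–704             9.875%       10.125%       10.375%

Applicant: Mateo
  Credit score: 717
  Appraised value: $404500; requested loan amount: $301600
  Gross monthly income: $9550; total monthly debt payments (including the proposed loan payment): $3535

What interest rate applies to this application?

Credit score 717 ≥ 671; DTI: 3,535 ÷ 9,550 = 37%, within the 38% cap
Loan-to-value = 301,600/404,500 = 74.6% — pass (90% max)
Credit 717 → row 705–739; LTV 74.6% → column 73.01–81%. Grid cell → 9.75%.

9.75%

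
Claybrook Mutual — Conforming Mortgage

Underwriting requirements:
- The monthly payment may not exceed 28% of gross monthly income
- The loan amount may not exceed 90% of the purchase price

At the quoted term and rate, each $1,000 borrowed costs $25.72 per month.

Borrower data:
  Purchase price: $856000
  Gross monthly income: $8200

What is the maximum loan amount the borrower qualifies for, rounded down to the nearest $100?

$89,200

Payment cap: 28% × $8,200 = $2,296/month.
At $25.72 per $1,000, that supports 2,296/25.72 × 1,000 ≈ $89,269 → $89,200.
LTV cap: 90% × $856,000 = $770,400 → $770,400.
Binding constraint: payment-to-income.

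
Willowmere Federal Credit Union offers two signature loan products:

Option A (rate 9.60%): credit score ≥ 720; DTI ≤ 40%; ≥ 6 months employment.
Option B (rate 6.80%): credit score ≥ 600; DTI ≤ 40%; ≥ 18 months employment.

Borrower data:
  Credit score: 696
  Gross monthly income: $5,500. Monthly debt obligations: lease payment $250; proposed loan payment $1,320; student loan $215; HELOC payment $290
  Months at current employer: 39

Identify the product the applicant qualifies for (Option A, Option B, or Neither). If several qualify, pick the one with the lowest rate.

Option B

Total debts = (250 + 1,320 + 215 + 290) = 2,075; DTI = 2,075/5,500 = 37.7%.
Option A: score 696 < 720; DTI 37.7% ≤ 40%; employment 39 ≥ 6 mo → does not qualify.
Option B: score 696 ≥ 600; DTI 37.7% ≤ 40%; employment 39 ≥ 18 mo → qualifies.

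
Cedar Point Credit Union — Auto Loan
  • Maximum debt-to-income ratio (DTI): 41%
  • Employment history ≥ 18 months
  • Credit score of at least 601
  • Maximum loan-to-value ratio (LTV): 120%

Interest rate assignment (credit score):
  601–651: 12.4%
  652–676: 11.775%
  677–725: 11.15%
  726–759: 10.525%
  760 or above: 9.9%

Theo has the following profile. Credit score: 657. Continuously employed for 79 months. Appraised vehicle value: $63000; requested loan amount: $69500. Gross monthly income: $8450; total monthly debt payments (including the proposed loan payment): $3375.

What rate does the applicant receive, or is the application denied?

Credit score 657 ≥ 601 (meets minimum)
Loan-to-value = 69,500/63,000 = 110.3% — pass (120% max)
DTI: 3,375 ÷ 8,450 = 39.9%, within the 41% cap
Employment 79 ≥ 18 months
All requirements met. Score 657 falls in the 652–676 tier → 11.775%.

Approved at 11.775%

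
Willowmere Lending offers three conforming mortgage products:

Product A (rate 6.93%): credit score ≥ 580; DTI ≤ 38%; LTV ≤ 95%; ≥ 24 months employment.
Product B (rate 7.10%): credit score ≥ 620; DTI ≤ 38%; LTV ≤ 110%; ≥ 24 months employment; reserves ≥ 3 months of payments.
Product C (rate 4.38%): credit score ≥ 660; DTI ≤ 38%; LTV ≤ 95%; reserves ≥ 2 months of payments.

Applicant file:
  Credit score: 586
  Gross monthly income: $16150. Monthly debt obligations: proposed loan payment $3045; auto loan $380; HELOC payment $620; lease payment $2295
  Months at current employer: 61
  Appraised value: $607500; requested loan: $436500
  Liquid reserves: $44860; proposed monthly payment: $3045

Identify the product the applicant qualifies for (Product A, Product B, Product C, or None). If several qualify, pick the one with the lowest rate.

Total debts = (3,045 + 380 + 620 + 2,295) = 6,340; DTI = 6,340/16,150 = 39.3%.
LTV = 436,500/607,500 = 71.9%.
Reserves = 44,860/3,045 = 14.7 months.
Product A: score 586 ≥ 580; DTI 39.3% > 38%; LTV 71.9% ≤ 95%; employment 61 ≥ 24 mo → does not qualify.
Product B: score 586 < 620; DTI 39.3% > 38%; LTV 71.9% ≤ 110%; employment 61 ≥ 24 mo; reserves 14.7 ≥ 3 mo → does not qualify.
Product C: score 586 < 660; DTI 39.3% > 38%; LTV 71.9% ≤ 95%; reserves 14.7 ≥ 2 mo → does not qualify.

None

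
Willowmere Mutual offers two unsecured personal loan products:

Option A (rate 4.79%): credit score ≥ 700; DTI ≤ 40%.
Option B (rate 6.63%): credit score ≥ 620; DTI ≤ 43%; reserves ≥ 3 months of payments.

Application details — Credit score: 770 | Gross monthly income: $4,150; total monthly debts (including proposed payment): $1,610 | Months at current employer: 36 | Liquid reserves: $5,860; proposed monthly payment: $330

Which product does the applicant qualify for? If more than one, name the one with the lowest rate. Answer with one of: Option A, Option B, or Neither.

DTI = 1,610/4,150 = 38.8%.
Reserves = 5,860/330 = 17.8 months.
Option A: score 770 ≥ 700; DTI 38.8% ≤ 40% → qualifies.
Option B: score 770 ≥ 620; DTI 38.8% ≤ 43%; reserves 17.8 ≥ 3 mo → qualifies.
Qualifying: Option A, Option B. Lowest rate is 4.79% → Option A.

Option A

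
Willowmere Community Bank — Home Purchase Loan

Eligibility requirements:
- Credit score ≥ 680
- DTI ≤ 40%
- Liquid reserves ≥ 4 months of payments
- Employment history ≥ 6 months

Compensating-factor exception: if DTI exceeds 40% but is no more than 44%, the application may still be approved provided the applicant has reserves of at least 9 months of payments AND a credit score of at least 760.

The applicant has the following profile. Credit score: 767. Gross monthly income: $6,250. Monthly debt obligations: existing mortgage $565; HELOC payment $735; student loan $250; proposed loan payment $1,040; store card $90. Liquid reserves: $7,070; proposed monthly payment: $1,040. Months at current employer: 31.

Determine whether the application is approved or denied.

Credit score 767 ≥ 680 (meets base)
Total debts = (565 + 735 + 250 + 1,040 + 90) = 2,680. DTI: 2,680 ÷ 6,250 = 42.9%, over the 40% base limit.
Reserves = 7,070/1,040 = 6.8 months ≥ 4
Employment 31 ≥ 6 months
DTI 42.9% is within the 40%–44% exception band; checking compensating factors.
Override check — reserves: 6.8 mo (short of 9); score: 767 (ok).
Override conditions not both satisfied; exception does not apply.

Denied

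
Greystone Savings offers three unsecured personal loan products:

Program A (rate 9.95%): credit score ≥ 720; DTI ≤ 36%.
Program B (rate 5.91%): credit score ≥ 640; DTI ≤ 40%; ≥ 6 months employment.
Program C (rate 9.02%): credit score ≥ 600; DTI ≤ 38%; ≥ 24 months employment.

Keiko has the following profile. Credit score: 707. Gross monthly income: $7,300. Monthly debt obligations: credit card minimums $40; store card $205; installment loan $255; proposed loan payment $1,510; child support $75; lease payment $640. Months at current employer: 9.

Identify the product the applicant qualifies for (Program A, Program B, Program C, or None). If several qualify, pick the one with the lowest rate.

Total debts = (40 + 205 + 255 + 1,510 + 75 + 640) = 2,725; DTI = 2,725/7,300 = 37.3%.
Program A: score 707 < 720; DTI 37.3% > 36% → does not qualify.
Program B: score 707 ≥ 640; DTI 37.3% ≤ 40%; employment 9 ≥ 6 mo → qualifies.
Program C: score 707 ≥ 600; DTI 37.3% ≤ 38%; employment 9 < 24 mo → does not qualify.

Program B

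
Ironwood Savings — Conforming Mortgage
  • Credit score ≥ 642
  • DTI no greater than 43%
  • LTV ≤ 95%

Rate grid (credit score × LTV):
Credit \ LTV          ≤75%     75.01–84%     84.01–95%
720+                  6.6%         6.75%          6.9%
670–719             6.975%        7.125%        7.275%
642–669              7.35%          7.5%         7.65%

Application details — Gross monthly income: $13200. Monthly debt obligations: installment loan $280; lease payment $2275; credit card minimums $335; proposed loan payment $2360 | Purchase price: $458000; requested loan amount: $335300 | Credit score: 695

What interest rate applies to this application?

Credit score 695 ≥ 642; Total monthly debts = (280 + 2,275 + 335 + 2,360) = 5,250. DTI: 5,250 ÷ 13,200 = 39.8%, within the 43% cap
Loan-to-value = 335,300/458,000 = 73.2% — pass (95% max)
Row: 695 falls in 670–719. Column: 73.2% falls in ≤75%. Rate = 6.975%.

6.975%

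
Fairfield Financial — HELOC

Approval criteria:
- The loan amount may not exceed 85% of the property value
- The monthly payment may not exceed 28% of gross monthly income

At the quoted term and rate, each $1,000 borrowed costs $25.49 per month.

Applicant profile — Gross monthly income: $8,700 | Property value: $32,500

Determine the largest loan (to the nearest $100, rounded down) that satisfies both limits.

Payment cap: 28% × $8,700 = $2,436/month.
At $25.49 per $1,000, that supports 2,436/25.49 × 1,000 ≈ $95,566 → $95,500.
LTV cap: 85% × $32,500 = $27,625 → $27,600.
Binding constraint: loan-to-value.

$27,600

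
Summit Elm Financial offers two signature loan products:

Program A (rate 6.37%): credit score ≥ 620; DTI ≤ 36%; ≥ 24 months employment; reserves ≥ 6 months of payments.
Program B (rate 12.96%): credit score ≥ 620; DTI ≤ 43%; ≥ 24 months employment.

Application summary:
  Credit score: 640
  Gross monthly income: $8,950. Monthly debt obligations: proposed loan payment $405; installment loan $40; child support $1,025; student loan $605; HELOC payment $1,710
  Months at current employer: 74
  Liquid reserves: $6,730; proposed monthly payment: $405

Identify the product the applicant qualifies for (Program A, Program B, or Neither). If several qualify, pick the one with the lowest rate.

Program B

Total debts = (405 + 40 + 1,025 + 605 + 1,710) = 3,785; DTI = 3,785/8,950 = 42.3%.
Reserves = 6,730/405 = 16.6 months.
Program A: score 640 ≥ 620; DTI 42.3% > 36%; employment 74 ≥ 24 mo; reserves 16.6 ≥ 6 mo → does not qualify.
Program B: score 640 ≥ 620; DTI 42.3% ≤ 43%; employment 74 ≥ 24 mo → qualifies.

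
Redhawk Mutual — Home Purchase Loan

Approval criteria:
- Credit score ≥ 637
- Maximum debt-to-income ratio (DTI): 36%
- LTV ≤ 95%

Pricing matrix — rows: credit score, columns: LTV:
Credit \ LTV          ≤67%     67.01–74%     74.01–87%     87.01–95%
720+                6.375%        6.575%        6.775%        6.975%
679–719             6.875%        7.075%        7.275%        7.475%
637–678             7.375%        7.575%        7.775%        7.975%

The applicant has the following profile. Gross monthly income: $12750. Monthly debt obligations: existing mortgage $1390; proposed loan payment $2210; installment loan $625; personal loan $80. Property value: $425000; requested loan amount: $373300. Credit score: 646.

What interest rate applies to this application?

7.975%

Credit score 646 ≥ 637; Total monthly debts = (1,390 + 2,210 + 625 + 80) = 4,305. DTI = 4,305/12,750 = 33.8% ≤ 36%
Loan-to-value = 373,300/425,000 = 87.8% — pass (95% max)
Score 646 is in the 637–678 band; LTV 87.8% is in the 87.01–95% band → 7.975%.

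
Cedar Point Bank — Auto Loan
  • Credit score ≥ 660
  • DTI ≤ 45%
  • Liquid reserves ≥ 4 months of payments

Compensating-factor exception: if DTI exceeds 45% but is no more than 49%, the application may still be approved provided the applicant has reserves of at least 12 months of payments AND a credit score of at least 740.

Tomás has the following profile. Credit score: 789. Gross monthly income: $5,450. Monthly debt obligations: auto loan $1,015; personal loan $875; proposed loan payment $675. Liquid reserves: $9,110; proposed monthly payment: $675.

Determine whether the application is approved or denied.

Approved

Credit score 789 ≥ 660 (meets base)
Total debts = (1,015 + 875 + 675) = 2,565. DTI: 2,565 ÷ 5,450 = 47.1%, over the 45% base limit.
Liquid reserves cover 9,110/675 = 13.5 months — ≥ 4 required
DTI 47.1% is within the 45%–49% exception band; checking compensating factors.
Override check — reserves: 13.5 mo (ok); score: 789 (ok).
Both compensating conditions met → exception applies.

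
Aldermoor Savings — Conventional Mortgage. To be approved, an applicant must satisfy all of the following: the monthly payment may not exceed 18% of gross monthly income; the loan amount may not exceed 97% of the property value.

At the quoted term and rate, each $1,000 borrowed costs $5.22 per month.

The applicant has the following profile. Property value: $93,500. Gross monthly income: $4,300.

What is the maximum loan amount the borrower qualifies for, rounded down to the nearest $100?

$90,600

Payment cap: 18% × $4,300 = $774/month.
At $5.22 per $1,000, that supports 774/5.22 × 1,000 ≈ $148,275 → $148,200.
LTV cap: 97% × $93,500 = $90,695 → $90,600.
Binding constraint: loan-to-value.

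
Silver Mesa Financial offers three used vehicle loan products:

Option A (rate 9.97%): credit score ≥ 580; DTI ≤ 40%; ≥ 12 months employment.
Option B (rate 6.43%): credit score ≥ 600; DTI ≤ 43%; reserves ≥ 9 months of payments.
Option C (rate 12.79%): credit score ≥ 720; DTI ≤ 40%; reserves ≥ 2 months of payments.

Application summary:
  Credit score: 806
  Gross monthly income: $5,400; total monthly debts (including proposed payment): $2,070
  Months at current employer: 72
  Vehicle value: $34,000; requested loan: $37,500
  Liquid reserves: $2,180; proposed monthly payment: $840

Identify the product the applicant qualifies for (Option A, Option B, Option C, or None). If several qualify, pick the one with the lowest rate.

DTI = 2,070/5,400 = 38.3%.
LTV = 37,500/34,000 = 110.3%.
Reserves = 2,180/840 = 2.6 months.
Option A: score 806 ≥ 580; DTI 38.3% ≤ 40%; employment 72 ≥ 12 mo → qualifies.
Option B: score 806 ≥ 600; DTI 38.3% ≤ 43%; reserves 2.6 < 9 mo → does not qualify.
Option C: score 806 ≥ 720; DTI 38.3% ≤ 40%; reserves 2.6 ≥ 2 mo → qualifies.
Qualifying: Option A, Option C. Lowest rate is 9.97% → Option A.

Option A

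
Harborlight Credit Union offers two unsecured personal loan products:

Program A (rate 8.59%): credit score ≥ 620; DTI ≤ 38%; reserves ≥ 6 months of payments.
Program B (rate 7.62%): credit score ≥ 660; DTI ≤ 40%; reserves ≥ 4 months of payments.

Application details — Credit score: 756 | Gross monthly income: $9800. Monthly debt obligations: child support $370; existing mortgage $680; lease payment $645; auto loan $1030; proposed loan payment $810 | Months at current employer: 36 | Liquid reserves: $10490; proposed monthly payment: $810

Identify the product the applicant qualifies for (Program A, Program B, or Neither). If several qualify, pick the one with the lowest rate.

Program B

Total debts = (370 + 680 + 645 + 1,030 + 810) = 3,535; DTI = 3,535/9,800 = 36.1%.
Reserves = 10,490/810 = 13.0 months.
Program A: score 756 ≥ 620; DTI 36.1% ≤ 38%; reserves 13.0 ≥ 6 mo → qualifies.
Program B: score 756 ≥ 660; DTI 36.1% ≤ 40%; reserves 13.0 ≥ 4 mo → qualifies.
Qualifying: Program A, Program B. Lowest rate is 7.62% → Program B.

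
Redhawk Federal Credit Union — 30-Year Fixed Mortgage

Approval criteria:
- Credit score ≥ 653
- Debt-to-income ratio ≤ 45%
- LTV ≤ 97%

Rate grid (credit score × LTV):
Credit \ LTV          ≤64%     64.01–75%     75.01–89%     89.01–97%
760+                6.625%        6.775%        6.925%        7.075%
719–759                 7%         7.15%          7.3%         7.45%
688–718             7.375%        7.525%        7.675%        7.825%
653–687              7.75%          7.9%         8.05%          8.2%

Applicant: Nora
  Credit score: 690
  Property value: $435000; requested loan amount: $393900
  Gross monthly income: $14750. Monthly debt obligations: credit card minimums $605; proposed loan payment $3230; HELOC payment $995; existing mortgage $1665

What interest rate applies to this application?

Credit score 690 ≥ 653; Total monthly debts = (605 + 3,230 + 995 + 1,665) = 6,495. DTI = 6,495/14,750 = 44% ≤ 45%
Loan-to-value = 393,900/435,000 = 90.6% — pass (97% max)
Row: 690 falls in 688–718. Column: 90.6% falls in 89.01–97%. Rate = 7.825%.

7.825%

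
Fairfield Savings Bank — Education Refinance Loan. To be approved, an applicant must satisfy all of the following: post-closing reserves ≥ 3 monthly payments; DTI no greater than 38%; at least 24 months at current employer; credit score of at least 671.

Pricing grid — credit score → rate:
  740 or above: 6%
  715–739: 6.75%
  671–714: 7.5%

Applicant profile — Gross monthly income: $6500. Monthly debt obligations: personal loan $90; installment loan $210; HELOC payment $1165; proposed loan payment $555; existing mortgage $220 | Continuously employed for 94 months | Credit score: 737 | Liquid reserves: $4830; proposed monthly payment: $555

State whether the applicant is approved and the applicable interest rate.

Approved at 6.75%

Credit score 737 ≥ 671 (meets minimum)
Total monthly debts = (90 + 210 + 1,165 + 555 + 220) = 2,240. DTI = 2,240/6,500 = 34.5% ≤ 38%
Reserves: 4,830 ÷ 555 = 8.7 months (meets 3-month minimum)
Employment 94 ≥ 24 months
All requirements met. Score 737 falls in the 715–739 tier → 6.75%.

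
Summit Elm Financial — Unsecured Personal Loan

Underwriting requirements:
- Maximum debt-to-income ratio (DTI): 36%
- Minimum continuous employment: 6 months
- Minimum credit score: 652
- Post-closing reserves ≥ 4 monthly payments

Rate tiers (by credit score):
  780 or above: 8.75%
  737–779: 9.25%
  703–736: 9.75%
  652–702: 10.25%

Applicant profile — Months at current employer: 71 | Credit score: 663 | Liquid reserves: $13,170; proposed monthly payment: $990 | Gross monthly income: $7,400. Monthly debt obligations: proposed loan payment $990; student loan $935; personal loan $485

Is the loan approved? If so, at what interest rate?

Approved at 10.25%

Credit score 663 ≥ 652 (meets minimum)
Employment 71 ≥ 6 months
Reserves: 13,170 ÷ 990 = 13.3 months (meets 4-month minimum)
Total monthly debts = (990 + 935 + 485) = 2,410. DTI = 2,410/7,400 = 32.6% ≤ 36%
All requirements met. Score 663 falls in the 652–702 tier → 10.25%.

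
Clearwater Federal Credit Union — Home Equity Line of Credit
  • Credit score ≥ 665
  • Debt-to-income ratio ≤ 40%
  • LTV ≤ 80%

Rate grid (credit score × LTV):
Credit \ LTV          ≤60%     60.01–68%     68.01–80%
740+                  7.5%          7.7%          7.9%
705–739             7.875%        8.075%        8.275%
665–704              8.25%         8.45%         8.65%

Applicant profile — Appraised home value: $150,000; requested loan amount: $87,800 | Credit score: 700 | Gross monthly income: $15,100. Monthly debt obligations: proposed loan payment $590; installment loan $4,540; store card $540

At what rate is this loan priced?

8.25%

Credit score 700 ≥ 665; Total monthly debts = (590 + 4,540 + 540) = 5,670. Debt-to-income = 5,670/15,100 = 37.5% — meets 40% limit
Loan-to-value = 87,800/150,000 = 58.5% — pass (80% max)
Row: 700 falls in 665–704. Column: 58.5% falls in ≤60%. Rate = 8.25%.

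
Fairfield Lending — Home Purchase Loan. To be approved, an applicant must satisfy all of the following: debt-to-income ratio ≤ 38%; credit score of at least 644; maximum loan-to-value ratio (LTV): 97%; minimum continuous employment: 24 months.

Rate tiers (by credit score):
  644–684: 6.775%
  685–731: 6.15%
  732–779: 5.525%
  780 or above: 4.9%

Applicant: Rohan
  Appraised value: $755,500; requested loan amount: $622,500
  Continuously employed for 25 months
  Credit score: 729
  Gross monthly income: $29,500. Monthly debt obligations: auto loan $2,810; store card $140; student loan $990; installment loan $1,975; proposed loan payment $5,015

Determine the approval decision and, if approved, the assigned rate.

Credit score 729 ≥ 644 (meets minimum)
Total monthly debts = (2,810 + 140 + 990 + 1,975 + 5,015) = 10,930. DTI = 10,930/29,500 = 37.1% ≤ 38%
Employment 25 ≥ 24 months
LTV: 622,500 ÷ 755,500 = 82.4%, within 97% cap
All requirements met. Score 729 falls in the 685–731 tier → 6.15%.

Approved at 6.15%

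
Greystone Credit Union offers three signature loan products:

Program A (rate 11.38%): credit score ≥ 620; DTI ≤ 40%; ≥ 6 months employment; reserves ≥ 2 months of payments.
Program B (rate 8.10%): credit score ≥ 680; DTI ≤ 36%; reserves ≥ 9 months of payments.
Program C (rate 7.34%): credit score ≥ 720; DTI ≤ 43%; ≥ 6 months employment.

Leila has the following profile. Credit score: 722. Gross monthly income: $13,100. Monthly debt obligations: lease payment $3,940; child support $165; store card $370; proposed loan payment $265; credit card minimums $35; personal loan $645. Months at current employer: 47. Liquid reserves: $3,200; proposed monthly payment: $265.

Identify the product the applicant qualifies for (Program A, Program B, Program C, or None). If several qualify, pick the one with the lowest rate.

Total debts = (3,940 + 165 + 370 + 265 + 35 + 645) = 5,420; DTI = 5,420/13,100 = 41.4%.
Reserves = 3,200/265 = 12.1 months.
Program A: score 722 ≥ 620; DTI 41.4% > 40%; employment 47 ≥ 6 mo; reserves 12.1 ≥ 2 mo → does not qualify.
Program B: score 722 ≥ 680; DTI 41.4% > 36%; reserves 12.1 ≥ 9 mo → does not qualify.
Program C: score 722 ≥ 720; DTI 41.4% ≤ 43%; employment 47 ≥ 6 mo → qualifies.

Program C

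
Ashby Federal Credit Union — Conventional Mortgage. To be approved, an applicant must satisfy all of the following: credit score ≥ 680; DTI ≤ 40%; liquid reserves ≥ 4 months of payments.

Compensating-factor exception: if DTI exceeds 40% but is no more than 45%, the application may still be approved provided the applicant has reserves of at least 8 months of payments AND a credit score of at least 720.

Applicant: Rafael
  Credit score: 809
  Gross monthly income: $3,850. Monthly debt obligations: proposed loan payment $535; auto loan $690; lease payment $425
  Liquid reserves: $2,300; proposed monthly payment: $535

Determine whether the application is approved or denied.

Credit score 809 ≥ 680 (meets base)
Total debts = (535 + 690 + 425) = 1,650. DTI: 1,650 ÷ 3,850 = 42.9%, over the 40% base limit.
Liquid reserves cover 2,300/535 = 4.3 months — ≥ 4 required
42.9% falls in the override range (40%–45%), so the compensating-factor test applies.
Override check — reserves: 4.3 mo (short of 8); score: 809 (ok).
Override conditions not both satisfied; exception does not apply.

Denied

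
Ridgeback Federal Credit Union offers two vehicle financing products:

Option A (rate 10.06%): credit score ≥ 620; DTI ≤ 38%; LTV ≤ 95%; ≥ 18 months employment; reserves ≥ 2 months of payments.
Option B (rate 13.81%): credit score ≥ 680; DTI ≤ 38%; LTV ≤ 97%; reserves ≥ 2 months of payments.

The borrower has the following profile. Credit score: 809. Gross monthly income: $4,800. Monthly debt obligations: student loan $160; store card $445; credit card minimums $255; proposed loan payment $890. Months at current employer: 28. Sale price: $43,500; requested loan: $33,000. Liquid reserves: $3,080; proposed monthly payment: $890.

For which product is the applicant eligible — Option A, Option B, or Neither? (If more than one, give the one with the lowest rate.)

Option A

Total debts = (160 + 445 + 255 + 890) = 1,750; DTI = 1,750/4,800 = 36.5%.
LTV = 33,000/43,500 = 75.9%.
Reserves = 3,080/890 = 3.5 months.
Option A: score 809 ≥ 620; DTI 36.5% ≤ 38%; LTV 75.9% ≤ 95%; employment 28 ≥ 18 mo; reserves 3.5 ≥ 2 mo → qualifies.
Option B: score 809 ≥ 680; DTI 36.5% ≤ 38%; LTV 75.9% ≤ 97%; reserves 3.5 ≥ 2 mo → qualifies.
Qualifying: Option A, Option B. Lowest rate is 10.06% → Option A.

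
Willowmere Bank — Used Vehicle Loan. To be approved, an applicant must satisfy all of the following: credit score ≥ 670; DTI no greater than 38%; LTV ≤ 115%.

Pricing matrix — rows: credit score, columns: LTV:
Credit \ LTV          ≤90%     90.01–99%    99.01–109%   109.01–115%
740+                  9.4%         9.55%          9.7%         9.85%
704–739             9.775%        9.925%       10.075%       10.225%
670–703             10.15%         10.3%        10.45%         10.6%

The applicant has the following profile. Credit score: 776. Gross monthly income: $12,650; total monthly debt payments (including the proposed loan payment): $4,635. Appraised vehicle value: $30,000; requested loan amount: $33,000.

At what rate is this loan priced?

Credit score 776 ≥ 670; DTI = 4,635/12,650 = 36.6% ≤ 38%
LTV = 33,000/30,000 = 110% ≤ 115%
Score 776 is in the 740+ band; LTV 110% is in the 109.01–115% band → 9.85%.

9.85%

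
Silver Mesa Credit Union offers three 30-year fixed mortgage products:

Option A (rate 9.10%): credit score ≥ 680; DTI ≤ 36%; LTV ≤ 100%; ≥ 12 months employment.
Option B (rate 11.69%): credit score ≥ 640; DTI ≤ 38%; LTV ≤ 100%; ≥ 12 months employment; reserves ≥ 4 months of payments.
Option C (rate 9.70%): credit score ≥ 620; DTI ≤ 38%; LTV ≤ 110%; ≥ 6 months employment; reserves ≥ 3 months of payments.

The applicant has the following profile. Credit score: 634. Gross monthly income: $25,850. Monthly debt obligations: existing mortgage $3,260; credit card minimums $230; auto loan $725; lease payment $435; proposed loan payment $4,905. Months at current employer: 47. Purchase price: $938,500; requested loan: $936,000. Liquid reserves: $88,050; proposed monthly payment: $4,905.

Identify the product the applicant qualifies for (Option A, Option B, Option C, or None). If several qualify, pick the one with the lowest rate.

Total debts = (3,260 + 230 + 725 + 435 + 4,905) = 9,555; DTI = 9,555/25,850 = 37%.
LTV = 936,000/938,500 = 99.7%.
Reserves = 88,050/4,905 = 18.0 months.
Option A: score 634 < 680; DTI 37% > 36%; LTV 99.7% ≤ 100%; employment 47 ≥ 12 mo → does not qualify.
Option B: score 634 < 640; DTI 37% ≤ 38%; LTV 99.7% ≤ 100%; employment 47 ≥ 12 mo; reserves 18.0 ≥ 4 mo → does not qualify.
Option C: score 634 ≥ 620; DTI 37% ≤ 38%; LTV 99.7% ≤ 110%; employment 47 ≥ 6 mo; reserves 18.0 ≥ 3 mo → qualifies.

Option C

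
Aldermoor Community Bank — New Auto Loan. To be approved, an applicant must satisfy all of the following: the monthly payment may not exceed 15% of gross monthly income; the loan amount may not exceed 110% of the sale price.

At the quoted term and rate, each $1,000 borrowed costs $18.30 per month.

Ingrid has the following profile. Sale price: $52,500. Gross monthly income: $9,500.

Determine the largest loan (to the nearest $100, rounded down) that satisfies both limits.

$57,700

Payment cap: 15% × $9,500 = $1,425/month.
At $18.30 per $1,000, that supports 1,425/18.30 × 1,000 ≈ $77,868 → $77,800.
LTV cap: 110% × $52,500 = $57,750 → $57,700.
Binding constraint: loan-to-value.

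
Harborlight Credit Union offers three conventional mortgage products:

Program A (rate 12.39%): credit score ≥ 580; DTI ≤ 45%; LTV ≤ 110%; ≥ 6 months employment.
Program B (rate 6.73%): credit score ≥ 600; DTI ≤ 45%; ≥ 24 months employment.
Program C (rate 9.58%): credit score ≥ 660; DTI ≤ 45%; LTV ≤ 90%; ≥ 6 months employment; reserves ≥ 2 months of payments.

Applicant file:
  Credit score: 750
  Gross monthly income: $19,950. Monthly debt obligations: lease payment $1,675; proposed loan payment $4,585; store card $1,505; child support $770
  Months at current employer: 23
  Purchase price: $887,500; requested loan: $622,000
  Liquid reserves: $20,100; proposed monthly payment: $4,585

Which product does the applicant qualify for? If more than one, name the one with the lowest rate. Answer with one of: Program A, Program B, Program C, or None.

Total debts = (1,675 + 4,585 + 1,505 + 770) = 8,535; DTI = 8,535/19,950 = 42.8%.
LTV = 622,000/887,500 = 70.1%.
Reserves = 20,100/4,585 = 4.4 months.
Program A: score 750 ≥ 580; DTI 42.8% ≤ 45%; LTV 70.1% ≤ 110%; employment 23 ≥ 6 mo → qualifies.
Program B: score 750 ≥ 600; DTI 42.8% ≤ 45%; employment 23 < 24 mo → does not qualify.
Program C: score 750 ≥ 660; DTI 42.8% ≤ 45%; LTV 70.1% ≤ 90%; employment 23 ≥ 6 mo; reserves 4.4 ≥ 2 mo → qualifies.
Qualifying: Program A, Program C. Lowest rate is 9.58% → Program C.

Program C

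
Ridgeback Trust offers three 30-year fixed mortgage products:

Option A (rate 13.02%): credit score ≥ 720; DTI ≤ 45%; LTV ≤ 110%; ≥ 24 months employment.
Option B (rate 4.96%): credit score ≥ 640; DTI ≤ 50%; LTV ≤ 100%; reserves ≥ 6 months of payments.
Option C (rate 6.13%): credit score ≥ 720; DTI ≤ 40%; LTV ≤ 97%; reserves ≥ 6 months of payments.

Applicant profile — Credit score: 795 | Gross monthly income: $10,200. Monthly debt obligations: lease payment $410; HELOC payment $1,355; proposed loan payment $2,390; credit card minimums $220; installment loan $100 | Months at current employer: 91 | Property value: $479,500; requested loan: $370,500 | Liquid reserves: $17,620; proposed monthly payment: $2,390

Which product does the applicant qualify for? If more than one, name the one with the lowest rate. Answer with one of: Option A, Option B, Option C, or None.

Option B

Total debts = (410 + 1,355 + 2,390 + 220 + 100) = 4,475; DTI = 4,475/10,200 = 43.9%.
LTV = 370,500/479,500 = 77.3%.
Reserves = 17,620/2,390 = 7.4 months.
Option A: score 795 ≥ 720; DTI 43.9% ≤ 45%; LTV 77.3% ≤ 110%; employment 91 ≥ 24 mo → qualifies.
Option B: score 795 ≥ 640; DTI 43.9% ≤ 50%; LTV 77.3% ≤ 100%; reserves 7.4 ≥ 6 mo → qualifies.
Option C: score 795 ≥ 720; DTI 43.9% > 40%; LTV 77.3% ≤ 97%; reserves 7.4 ≥ 6 mo → does not qualify.
Qualifying: Option A, Option B. Lowest rate is 4.96% → Option B.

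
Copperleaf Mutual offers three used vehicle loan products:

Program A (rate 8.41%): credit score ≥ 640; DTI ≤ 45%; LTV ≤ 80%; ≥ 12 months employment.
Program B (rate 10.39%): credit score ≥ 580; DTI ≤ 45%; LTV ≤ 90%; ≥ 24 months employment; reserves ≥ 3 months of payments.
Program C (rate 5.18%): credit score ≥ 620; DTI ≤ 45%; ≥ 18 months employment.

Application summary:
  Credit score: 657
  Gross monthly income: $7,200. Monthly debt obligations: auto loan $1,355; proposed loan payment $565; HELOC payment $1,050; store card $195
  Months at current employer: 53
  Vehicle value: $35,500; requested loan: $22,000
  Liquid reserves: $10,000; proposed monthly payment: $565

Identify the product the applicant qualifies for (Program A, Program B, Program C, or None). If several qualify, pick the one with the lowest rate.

Total debts = (1,355 + 565 + 1,050 + 195) = 3,165; DTI = 3,165/7,200 = 44%.
LTV = 22,000/35,500 = 62%.
Reserves = 10,000/565 = 17.7 months.
Program A: score 657 ≥ 640; DTI 44% ≤ 45%; LTV 62% ≤ 80%; employment 53 ≥ 12 mo → qualifies.
Program B: score 657 ≥ 580; DTI 44% ≤ 45%; LTV 62% ≤ 90%; employment 53 ≥ 24 mo; reserves 17.7 ≥ 3 mo → qualifies.
Program C: score 657 ≥ 620; DTI 44% ≤ 45%; employment 53 ≥ 18 mo → qualifies.
Qualifying: Program A, Program B, Program C. Lowest rate is 5.18% → Program C.

Program C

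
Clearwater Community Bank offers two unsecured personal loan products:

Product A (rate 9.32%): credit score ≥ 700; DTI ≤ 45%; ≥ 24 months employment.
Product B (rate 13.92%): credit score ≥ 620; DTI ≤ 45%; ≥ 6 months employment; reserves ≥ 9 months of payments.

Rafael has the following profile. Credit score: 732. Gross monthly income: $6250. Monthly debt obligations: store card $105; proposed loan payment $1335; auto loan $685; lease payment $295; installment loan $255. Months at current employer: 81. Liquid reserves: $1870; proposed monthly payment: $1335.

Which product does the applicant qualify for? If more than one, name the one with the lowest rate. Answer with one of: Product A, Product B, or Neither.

Total debts = (105 + 1,335 + 685 + 295 + 255) = 2,675; DTI = 2,675/6,250 = 42.8%.
Reserves = 1,870/1,335 = 1.4 months.
Product A: score 732 ≥ 700; DTI 42.8% ≤ 45%; employment 81 ≥ 24 mo → qualifies.
Product B: score 732 ≥ 620; DTI 42.8% ≤ 45%; employment 81 ≥ 6 mo; reserves 1.4 < 9 mo → does not qualify.

Product A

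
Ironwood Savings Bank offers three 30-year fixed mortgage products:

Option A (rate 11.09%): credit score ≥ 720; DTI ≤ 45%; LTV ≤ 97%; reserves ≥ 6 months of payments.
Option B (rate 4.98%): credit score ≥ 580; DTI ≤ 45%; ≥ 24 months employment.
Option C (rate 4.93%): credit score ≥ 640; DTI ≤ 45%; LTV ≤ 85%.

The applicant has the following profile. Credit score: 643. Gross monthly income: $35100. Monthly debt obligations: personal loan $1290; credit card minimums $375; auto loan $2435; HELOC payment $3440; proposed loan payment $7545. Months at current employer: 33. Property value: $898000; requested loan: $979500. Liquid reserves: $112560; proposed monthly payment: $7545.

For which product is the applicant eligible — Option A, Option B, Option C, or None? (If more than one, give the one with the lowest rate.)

Total debts = (1,290 + 375 + 2,435 + 3,440 + 7,545) = 15,085; DTI = 15,085/35,100 = 43%.
LTV = 979,500/898,000 = 109.1%.
Reserves = 112,560/7,545 = 14.9 months.
Option A: score 643 < 720; DTI 43% ≤ 45%; LTV 109.1% > 97%; reserves 14.9 ≥ 6 mo → does not qualify.
Option B: score 643 ≥ 580; DTI 43% ≤ 45%; employment 33 ≥ 24 mo → qualifies.
Option C: score 643 ≥ 640; DTI 43% ≤ 45%; LTV 109.1% > 85% → does not qualify.

Option B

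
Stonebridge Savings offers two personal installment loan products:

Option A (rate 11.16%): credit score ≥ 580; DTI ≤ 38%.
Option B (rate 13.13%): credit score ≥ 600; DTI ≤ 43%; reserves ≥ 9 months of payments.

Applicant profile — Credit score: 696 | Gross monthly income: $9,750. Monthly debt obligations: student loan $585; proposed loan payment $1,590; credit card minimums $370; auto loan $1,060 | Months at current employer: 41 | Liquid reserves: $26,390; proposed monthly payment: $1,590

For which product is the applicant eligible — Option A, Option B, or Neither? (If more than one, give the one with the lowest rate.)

Total debts = (585 + 1,590 + 370 + 1,060) = 3,605; DTI = 3,605/9,750 = 37%.
Reserves = 26,390/1,590 = 16.6 months.
Option A: score 696 ≥ 580; DTI 37% ≤ 38% → qualifies.
Option B: score 696 ≥ 600; DTI 37% ≤ 43%; reserves 16.6 ≥ 9 mo → qualifies.
Qualifying: Option A, Option B. Lowest rate is 11.16% → Option A.

Option A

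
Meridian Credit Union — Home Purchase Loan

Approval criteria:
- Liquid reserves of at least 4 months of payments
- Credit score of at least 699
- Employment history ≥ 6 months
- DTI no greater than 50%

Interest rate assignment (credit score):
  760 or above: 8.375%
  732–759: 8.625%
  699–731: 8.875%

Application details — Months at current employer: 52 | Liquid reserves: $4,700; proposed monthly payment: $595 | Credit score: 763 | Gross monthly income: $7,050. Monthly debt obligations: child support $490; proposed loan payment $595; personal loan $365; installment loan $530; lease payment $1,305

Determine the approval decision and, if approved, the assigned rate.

Approved at 8.375%

Credit score 763 ≥ 699 (meets minimum)
Liquid reserves cover 4,700/595 = 7.9 months — ≥ 4 required
Total monthly debts = (490 + 595 + 365 + 530 + 1,305) = 3,285. DTI = 3,285/7,050 = 46.6% ≤ 50%
Employment 52 ≥ 6 months
All requirements met. Score 763 falls in the 760 or above tier → 8.375%.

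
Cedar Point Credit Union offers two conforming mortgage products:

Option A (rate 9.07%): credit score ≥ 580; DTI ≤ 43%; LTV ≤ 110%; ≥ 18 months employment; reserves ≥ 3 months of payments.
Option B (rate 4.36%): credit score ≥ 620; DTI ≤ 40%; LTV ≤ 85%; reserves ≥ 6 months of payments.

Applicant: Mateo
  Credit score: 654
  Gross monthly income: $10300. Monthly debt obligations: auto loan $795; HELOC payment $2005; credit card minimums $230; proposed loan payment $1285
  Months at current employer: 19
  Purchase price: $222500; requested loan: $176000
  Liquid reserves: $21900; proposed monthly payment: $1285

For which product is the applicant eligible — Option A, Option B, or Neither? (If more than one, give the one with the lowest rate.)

Total debts = (795 + 2,005 + 230 + 1,285) = 4,315; DTI = 4,315/10,300 = 41.9%.
LTV = 176,000/222,500 = 79.1%.
Reserves = 21,900/1,285 = 17.0 months.
Option A: score 654 ≥ 580; DTI 41.9% ≤ 43%; LTV 79.1% ≤ 110%; employment 19 ≥ 18 mo; reserves 17.0 ≥ 3 mo → qualifies.
Option B: score 654 ≥ 620; DTI 41.9% > 40%; LTV 79.1% ≤ 85%; reserves 17.0 ≥ 6 mo → does not qualify.

Option A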